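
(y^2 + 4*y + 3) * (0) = 0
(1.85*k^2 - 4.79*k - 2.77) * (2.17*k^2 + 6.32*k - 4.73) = 4.0145*k^4 + 1.2977*k^3 - 45.0342*k^2 + 5.1503*k + 13.1021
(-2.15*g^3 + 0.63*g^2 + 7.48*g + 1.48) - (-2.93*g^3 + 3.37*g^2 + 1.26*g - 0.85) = 0.78*g^3 - 2.74*g^2 + 6.22*g + 2.33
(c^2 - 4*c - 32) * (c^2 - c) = c^4 - 5*c^3 - 28*c^2 + 32*c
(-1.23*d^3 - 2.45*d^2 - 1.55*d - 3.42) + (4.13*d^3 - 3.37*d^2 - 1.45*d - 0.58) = 2.9*d^3 - 5.82*d^2 - 3.0*d - 4.0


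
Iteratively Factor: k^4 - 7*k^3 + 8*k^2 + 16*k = (k)*(k^3 - 7*k^2 + 8*k + 16) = k*(k - 4)*(k^2 - 3*k - 4) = k*(k - 4)^2*(k + 1)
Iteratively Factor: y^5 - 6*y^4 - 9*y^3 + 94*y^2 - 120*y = (y - 2)*(y^4 - 4*y^3 - 17*y^2 + 60*y) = (y - 2)*(y + 4)*(y^3 - 8*y^2 + 15*y) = (y - 5)*(y - 2)*(y + 4)*(y^2 - 3*y) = y*(y - 5)*(y - 2)*(y + 4)*(y - 3)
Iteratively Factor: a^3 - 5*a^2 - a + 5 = (a - 1)*(a^2 - 4*a - 5) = (a - 5)*(a - 1)*(a + 1)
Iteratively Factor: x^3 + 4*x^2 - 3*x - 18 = (x + 3)*(x^2 + x - 6) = (x - 2)*(x + 3)*(x + 3)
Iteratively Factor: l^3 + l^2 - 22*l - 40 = (l + 2)*(l^2 - l - 20) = (l - 5)*(l + 2)*(l + 4)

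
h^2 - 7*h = h*(h - 7)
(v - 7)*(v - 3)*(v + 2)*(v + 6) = v^4 - 2*v^3 - 47*v^2 + 48*v + 252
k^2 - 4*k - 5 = (k - 5)*(k + 1)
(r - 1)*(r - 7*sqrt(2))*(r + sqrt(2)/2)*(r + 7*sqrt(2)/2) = r^4 - 3*sqrt(2)*r^3 - r^3 - 105*r^2/2 + 3*sqrt(2)*r^2 - 49*sqrt(2)*r/2 + 105*r/2 + 49*sqrt(2)/2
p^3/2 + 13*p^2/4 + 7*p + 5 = (p/2 + 1)*(p + 2)*(p + 5/2)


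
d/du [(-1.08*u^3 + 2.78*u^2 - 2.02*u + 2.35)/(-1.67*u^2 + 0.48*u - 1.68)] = (1.8036*u^4 - 1.0368*u^3 + 3.4042*u^2 - 1.4918*u + 2.2656)/(2.7889*u^4 - 1.6032*u^3 + 5.8416*u^2 - 1.6128*u + 2.8224)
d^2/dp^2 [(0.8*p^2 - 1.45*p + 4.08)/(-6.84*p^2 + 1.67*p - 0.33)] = (117.40176*p^3 - 1134.476928*p^2 + 259.992504*p - 2.914722)/(320.013504*p^6 - 234.395856*p^5 + 103.545972*p^4 - 27.274607*p^3 + 4.995639*p^2 - 0.545589*p + 0.035937)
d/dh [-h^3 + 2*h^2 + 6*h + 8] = -3*h^2 + 4*h + 6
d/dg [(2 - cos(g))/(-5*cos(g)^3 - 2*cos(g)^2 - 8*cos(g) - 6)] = (10*cos(g)^3 - 28*cos(g)^2 - 8*cos(g) - 22)*sin(g)/(5*cos(g)^3 + 2*cos(g)^2 + 8*cos(g) + 6)^2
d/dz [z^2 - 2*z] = 2*z - 2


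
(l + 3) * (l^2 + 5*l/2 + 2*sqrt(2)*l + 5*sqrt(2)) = l^3 + 2*sqrt(2)*l^2 + 11*l^2/2 + 15*l/2 + 11*sqrt(2)*l + 15*sqrt(2)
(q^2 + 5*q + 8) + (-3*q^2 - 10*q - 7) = -2*q^2 - 5*q + 1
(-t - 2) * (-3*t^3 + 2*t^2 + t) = 3*t^4 + 4*t^3 - 5*t^2 - 2*t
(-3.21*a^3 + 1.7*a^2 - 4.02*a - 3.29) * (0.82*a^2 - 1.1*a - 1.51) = -2.6322*a^5 + 4.925*a^4 - 0.319299999999999*a^3 - 0.8428*a^2 + 9.6892*a + 4.9679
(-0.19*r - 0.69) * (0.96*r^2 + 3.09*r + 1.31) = -0.1824*r^3 - 1.2495*r^2 - 2.381*r - 0.9039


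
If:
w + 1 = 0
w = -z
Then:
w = -1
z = 1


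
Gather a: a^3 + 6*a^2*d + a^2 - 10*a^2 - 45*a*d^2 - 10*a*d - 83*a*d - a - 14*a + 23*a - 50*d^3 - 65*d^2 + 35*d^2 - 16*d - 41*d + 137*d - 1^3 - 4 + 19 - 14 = a^3 + a^2*(6*d - 9) + a*(-45*d^2 - 93*d + 8) - 50*d^3 - 30*d^2 + 80*d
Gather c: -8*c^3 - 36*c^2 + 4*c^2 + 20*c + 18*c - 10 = -8*c^3 - 32*c^2 + 38*c - 10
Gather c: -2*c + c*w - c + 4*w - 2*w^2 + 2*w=c*(w - 3) - 2*w^2 + 6*w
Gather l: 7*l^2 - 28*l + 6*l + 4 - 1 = 7*l^2 - 22*l + 3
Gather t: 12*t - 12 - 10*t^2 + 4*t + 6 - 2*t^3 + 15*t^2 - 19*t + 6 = -2*t^3 + 5*t^2 - 3*t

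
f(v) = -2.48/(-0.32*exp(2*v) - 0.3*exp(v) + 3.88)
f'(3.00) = -0.04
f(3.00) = 0.02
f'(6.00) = 0.00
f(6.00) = 0.00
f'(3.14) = -0.03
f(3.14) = 0.01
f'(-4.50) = -0.00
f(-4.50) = -0.64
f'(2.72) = -0.07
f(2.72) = 0.03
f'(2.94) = -0.04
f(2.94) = 0.02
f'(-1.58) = -0.02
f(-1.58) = -0.65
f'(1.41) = -4.02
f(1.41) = 0.91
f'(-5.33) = -0.00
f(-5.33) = -0.64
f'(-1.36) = -0.02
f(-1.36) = -0.66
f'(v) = -2.48*(0.64*exp(2*v) + 0.3*exp(v))/(-0.32*exp(2*v) - 0.3*exp(v) + 3.88)^2 = (-1.5872*exp(v) - 0.744)*exp(v)/(0.32*exp(2*v) + 0.3*exp(v) - 3.88)^2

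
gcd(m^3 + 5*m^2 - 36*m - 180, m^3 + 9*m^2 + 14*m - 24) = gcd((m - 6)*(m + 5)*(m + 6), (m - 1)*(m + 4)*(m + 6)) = m + 6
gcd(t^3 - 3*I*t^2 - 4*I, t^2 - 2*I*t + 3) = t + I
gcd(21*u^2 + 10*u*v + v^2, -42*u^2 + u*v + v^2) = 7*u + v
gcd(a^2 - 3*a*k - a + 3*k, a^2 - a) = a - 1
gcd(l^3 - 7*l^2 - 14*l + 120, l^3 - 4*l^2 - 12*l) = l - 6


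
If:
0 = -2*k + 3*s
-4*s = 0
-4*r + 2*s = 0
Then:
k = 0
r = 0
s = 0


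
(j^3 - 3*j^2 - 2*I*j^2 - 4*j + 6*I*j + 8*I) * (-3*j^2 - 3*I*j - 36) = -3*j^5 + 9*j^4 + 3*I*j^4 - 30*j^3 - 9*I*j^3 + 126*j^2 + 60*I*j^2 + 168*j - 216*I*j - 288*I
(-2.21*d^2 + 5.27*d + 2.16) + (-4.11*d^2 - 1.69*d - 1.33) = -6.32*d^2 + 3.58*d + 0.83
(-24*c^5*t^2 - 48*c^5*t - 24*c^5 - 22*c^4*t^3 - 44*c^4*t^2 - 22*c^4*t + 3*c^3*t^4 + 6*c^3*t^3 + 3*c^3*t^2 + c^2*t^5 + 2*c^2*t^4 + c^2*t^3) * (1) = -24*c^5*t^2 - 48*c^5*t - 24*c^5 - 22*c^4*t^3 - 44*c^4*t^2 - 22*c^4*t + 3*c^3*t^4 + 6*c^3*t^3 + 3*c^3*t^2 + c^2*t^5 + 2*c^2*t^4 + c^2*t^3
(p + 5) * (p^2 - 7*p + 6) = p^3 - 2*p^2 - 29*p + 30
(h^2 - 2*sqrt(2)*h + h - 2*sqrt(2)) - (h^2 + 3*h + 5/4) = -2*sqrt(2)*h - 2*h - 2*sqrt(2) - 5/4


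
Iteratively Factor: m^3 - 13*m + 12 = (m + 4)*(m^2 - 4*m + 3) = (m - 1)*(m + 4)*(m - 3)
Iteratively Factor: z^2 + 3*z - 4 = (z - 1)*(z + 4)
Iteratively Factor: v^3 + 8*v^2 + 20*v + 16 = (v + 2)*(v^2 + 6*v + 8) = (v + 2)*(v + 4)*(v + 2)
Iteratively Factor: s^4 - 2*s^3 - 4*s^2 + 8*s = (s)*(s^3 - 2*s^2 - 4*s + 8) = s*(s + 2)*(s^2 - 4*s + 4) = s*(s - 2)*(s + 2)*(s - 2)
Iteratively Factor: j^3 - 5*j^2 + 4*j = (j - 1)*(j^2 - 4*j) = j*(j - 1)*(j - 4)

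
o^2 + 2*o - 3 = (o - 1)*(o + 3)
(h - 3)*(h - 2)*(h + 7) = h^3 + 2*h^2 - 29*h + 42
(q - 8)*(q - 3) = q^2 - 11*q + 24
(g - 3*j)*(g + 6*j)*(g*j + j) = g^3*j + 3*g^2*j^2 + g^2*j - 18*g*j^3 + 3*g*j^2 - 18*j^3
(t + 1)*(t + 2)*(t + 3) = t^3 + 6*t^2 + 11*t + 6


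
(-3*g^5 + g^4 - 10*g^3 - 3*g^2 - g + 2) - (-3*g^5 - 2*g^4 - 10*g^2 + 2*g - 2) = 3*g^4 - 10*g^3 + 7*g^2 - 3*g + 4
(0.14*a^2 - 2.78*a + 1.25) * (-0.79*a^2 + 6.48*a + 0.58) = -0.1106*a^4 + 3.1034*a^3 - 18.9207*a^2 + 6.4876*a + 0.725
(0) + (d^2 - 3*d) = d^2 - 3*d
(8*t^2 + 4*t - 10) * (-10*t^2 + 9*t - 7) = -80*t^4 + 32*t^3 + 80*t^2 - 118*t + 70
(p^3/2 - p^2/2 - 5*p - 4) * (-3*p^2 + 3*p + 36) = -3*p^5/2 + 3*p^4 + 63*p^3/2 - 21*p^2 - 192*p - 144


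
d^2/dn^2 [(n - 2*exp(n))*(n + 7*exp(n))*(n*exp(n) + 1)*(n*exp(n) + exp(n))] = (4*n^4*exp(n) + 45*n^3*exp(2*n) + 20*n^3*exp(n) + n^3 - 224*n^2*exp(3*n) + 135*n^2*exp(2*n) + 44*n^2*exp(n) + 7*n^2 - 448*n*exp(3*n) - 36*n*exp(2*n) + 66*n*exp(n) + 10*n - 140*exp(3*n) - 200*exp(2*n) + 30*exp(n) + 2)*exp(n)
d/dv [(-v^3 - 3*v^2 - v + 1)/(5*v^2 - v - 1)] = (-5*v^4 + 2*v^3 + 11*v^2 - 4*v + 2)/(25*v^4 - 10*v^3 - 9*v^2 + 2*v + 1)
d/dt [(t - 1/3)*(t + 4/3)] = 2*t + 1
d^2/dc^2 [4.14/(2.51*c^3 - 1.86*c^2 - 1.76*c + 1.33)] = ((15.4008 - 62.3484*c)*(2.51*c^3 - 1.86*c^2 - 1.76*c + 1.33) + 4.14*(-15.06*c^2 + 7.44*c + 3.52)*(-7.53*c^2 + 3.72*c + 1.76))/(2.51*c^3 - 1.86*c^2 - 1.76*c + 1.33)^3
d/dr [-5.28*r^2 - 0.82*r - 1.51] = -10.56*r - 0.82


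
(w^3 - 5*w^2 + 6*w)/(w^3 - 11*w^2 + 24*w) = (w - 2)/(w - 8)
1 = 1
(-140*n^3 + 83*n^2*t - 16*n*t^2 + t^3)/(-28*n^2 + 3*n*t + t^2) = (35*n^2 - 12*n*t + t^2)/(7*n + t)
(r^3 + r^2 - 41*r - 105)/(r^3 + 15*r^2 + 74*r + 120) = (r^2 - 4*r - 21)/(r^2 + 10*r + 24)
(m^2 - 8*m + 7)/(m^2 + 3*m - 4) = (m - 7)/(m + 4)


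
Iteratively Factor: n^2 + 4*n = (n + 4)*(n)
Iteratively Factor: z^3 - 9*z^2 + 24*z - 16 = (z - 1)*(z^2 - 8*z + 16) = (z - 4)*(z - 1)*(z - 4)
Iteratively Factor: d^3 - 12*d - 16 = (d + 2)*(d^2 - 2*d - 8) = (d - 4)*(d + 2)*(d + 2)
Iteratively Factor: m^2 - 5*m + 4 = (m - 1)*(m - 4)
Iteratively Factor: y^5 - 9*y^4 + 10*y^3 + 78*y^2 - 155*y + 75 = (y + 3)*(y^4 - 12*y^3 + 46*y^2 - 60*y + 25) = (y - 5)*(y + 3)*(y^3 - 7*y^2 + 11*y - 5) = (y - 5)^2*(y + 3)*(y^2 - 2*y + 1) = (y - 5)^2*(y - 1)*(y + 3)*(y - 1)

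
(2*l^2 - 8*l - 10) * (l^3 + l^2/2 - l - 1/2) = 2*l^5 - 7*l^4 - 16*l^3 + 2*l^2 + 14*l + 5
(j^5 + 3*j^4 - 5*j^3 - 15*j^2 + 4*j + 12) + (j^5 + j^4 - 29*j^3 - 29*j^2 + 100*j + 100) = 2*j^5 + 4*j^4 - 34*j^3 - 44*j^2 + 104*j + 112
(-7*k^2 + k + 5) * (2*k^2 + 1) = -14*k^4 + 2*k^3 + 3*k^2 + k + 5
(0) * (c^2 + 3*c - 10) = 0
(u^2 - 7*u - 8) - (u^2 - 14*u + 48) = 7*u - 56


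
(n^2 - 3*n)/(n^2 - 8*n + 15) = n/(n - 5)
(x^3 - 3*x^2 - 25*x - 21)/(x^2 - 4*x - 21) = x + 1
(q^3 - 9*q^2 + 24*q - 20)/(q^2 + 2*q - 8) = (q^2 - 7*q + 10)/(q + 4)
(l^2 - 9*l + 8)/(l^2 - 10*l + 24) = (l^2 - 9*l + 8)/(l^2 - 10*l + 24)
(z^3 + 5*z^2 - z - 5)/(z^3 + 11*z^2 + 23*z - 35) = (z + 1)/(z + 7)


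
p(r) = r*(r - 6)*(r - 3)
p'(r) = r*(r - 6) + r*(r - 3) + (r - 6)*(r - 3)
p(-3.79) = -251.94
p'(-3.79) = 129.31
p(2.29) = 6.03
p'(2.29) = -7.49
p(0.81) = 9.21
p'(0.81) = 5.39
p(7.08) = 31.20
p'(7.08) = 40.94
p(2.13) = 7.17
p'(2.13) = -6.73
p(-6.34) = -730.72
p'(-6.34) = 252.71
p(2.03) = 7.82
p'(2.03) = -6.18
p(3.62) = -5.34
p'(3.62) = -7.85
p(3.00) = 0.00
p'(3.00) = -9.00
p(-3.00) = -162.00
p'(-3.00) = 99.00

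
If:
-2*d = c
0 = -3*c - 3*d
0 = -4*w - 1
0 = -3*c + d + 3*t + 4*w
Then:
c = 0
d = 0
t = 1/3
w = -1/4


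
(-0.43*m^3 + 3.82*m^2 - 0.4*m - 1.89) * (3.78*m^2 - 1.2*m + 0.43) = -1.6254*m^5 + 14.9556*m^4 - 6.2809*m^3 - 5.0216*m^2 + 2.096*m - 0.8127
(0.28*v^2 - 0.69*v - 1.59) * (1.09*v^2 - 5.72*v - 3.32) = 0.3052*v^4 - 2.3537*v^3 + 1.2841*v^2 + 11.3856*v + 5.2788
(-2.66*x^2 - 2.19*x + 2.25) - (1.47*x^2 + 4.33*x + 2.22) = -4.13*x^2 - 6.52*x + 0.0299999999999998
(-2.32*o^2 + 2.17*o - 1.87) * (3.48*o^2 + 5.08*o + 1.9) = -8.0736*o^4 - 4.234*o^3 + 0.108000000000001*o^2 - 5.3766*o - 3.553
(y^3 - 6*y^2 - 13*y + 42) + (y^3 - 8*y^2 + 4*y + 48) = 2*y^3 - 14*y^2 - 9*y + 90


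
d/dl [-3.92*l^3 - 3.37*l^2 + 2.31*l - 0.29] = -11.76*l^2 - 6.74*l + 2.31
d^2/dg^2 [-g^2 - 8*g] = -2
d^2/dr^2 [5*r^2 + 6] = 10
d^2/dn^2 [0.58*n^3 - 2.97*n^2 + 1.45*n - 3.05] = 3.48*n - 5.94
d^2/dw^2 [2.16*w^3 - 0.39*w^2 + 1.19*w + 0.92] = 12.96*w - 0.78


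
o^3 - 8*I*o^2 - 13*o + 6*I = (o - 6*I)*(o - I)^2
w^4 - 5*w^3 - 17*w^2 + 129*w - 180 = (w - 4)*(w - 3)^2*(w + 5)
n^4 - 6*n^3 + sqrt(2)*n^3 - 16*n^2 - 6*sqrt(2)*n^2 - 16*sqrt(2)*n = n*(n - 8)*(n + 2)*(n + sqrt(2))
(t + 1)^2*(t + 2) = t^3 + 4*t^2 + 5*t + 2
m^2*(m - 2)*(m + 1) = m^4 - m^3 - 2*m^2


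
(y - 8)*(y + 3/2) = y^2 - 13*y/2 - 12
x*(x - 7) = x^2 - 7*x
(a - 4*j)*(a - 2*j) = a^2 - 6*a*j + 8*j^2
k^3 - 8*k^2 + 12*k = k*(k - 6)*(k - 2)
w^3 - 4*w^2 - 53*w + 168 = (w - 8)*(w - 3)*(w + 7)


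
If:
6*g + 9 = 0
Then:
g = -3/2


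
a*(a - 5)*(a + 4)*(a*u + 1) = a^4*u - a^3*u + a^3 - 20*a^2*u - a^2 - 20*a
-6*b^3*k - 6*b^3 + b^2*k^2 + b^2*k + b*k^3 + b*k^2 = (-2*b + k)*(3*b + k)*(b*k + b)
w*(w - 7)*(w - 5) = w^3 - 12*w^2 + 35*w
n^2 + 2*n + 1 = (n + 1)^2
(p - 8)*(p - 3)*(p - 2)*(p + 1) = p^4 - 12*p^3 + 33*p^2 - 2*p - 48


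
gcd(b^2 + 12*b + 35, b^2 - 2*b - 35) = b + 5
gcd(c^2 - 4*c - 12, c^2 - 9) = 1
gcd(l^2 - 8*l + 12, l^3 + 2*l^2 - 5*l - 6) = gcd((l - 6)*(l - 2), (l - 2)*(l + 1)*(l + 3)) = l - 2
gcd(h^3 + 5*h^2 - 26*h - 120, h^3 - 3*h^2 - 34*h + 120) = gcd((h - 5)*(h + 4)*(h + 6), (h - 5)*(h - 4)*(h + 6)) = h^2 + h - 30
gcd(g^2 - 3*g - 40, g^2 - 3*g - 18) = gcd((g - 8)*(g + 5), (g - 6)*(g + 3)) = 1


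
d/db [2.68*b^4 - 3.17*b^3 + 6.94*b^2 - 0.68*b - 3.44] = 10.72*b^3 - 9.51*b^2 + 13.88*b - 0.68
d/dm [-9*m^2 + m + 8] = 1 - 18*m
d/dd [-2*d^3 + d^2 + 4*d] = -6*d^2 + 2*d + 4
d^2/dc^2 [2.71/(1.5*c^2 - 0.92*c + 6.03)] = (-12.195*c^2 + 7.4796*c + 2.71*(3.0*c - 0.92)*(6.0*c - 1.84) - 49.0239)/(1.5*c^2 - 0.92*c + 6.03)^3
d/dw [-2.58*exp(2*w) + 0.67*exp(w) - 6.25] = (0.67 - 5.16*exp(w))*exp(w)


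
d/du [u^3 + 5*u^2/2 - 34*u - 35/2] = 3*u^2 + 5*u - 34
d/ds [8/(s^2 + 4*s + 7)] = 16*(-s - 2)/(s^2 + 4*s + 7)^2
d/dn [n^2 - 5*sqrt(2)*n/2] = 2*n - 5*sqrt(2)/2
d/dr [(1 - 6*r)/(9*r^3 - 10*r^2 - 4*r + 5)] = (108*r^3 - 87*r^2 + 20*r - 26)/(81*r^6 - 180*r^5 + 28*r^4 + 170*r^3 - 84*r^2 - 40*r + 25)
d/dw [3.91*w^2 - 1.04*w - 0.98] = 7.82*w - 1.04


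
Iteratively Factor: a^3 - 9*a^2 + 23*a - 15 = (a - 5)*(a^2 - 4*a + 3) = (a - 5)*(a - 3)*(a - 1)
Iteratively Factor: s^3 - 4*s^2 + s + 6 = (s - 3)*(s^2 - s - 2) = (s - 3)*(s - 2)*(s + 1)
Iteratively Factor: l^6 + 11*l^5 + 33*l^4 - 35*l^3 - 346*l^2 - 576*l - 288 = (l + 4)*(l^5 + 7*l^4 + 5*l^3 - 55*l^2 - 126*l - 72) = (l + 3)*(l + 4)*(l^4 + 4*l^3 - 7*l^2 - 34*l - 24) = (l + 1)*(l + 3)*(l + 4)*(l^3 + 3*l^2 - 10*l - 24) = (l + 1)*(l + 3)*(l + 4)^2*(l^2 - l - 6) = (l + 1)*(l + 2)*(l + 3)*(l + 4)^2*(l - 3)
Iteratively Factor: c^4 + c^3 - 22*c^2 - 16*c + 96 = (c - 4)*(c^3 + 5*c^2 - 2*c - 24) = (c - 4)*(c - 2)*(c^2 + 7*c + 12) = (c - 4)*(c - 2)*(c + 4)*(c + 3)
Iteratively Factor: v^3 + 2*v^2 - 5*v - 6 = (v + 3)*(v^2 - v - 2) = (v - 2)*(v + 3)*(v + 1)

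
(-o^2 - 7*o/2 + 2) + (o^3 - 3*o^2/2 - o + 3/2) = o^3 - 5*o^2/2 - 9*o/2 + 7/2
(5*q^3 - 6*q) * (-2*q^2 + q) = -10*q^5 + 5*q^4 + 12*q^3 - 6*q^2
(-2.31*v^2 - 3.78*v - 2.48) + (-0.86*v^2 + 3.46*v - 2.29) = -3.17*v^2 - 0.32*v - 4.77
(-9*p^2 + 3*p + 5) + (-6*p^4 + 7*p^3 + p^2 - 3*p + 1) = -6*p^4 + 7*p^3 - 8*p^2 + 6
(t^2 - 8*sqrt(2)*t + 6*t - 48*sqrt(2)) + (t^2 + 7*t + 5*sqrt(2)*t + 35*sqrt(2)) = 2*t^2 - 3*sqrt(2)*t + 13*t - 13*sqrt(2)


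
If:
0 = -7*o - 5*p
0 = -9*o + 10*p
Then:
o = 0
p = 0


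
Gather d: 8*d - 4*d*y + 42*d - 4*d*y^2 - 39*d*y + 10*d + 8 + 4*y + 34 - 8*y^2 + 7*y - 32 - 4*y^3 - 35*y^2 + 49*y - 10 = d*(-4*y^2 - 43*y + 60) - 4*y^3 - 43*y^2 + 60*y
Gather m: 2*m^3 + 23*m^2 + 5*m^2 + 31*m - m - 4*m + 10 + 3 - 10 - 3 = 2*m^3 + 28*m^2 + 26*m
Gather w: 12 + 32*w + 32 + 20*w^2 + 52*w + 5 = 20*w^2 + 84*w + 49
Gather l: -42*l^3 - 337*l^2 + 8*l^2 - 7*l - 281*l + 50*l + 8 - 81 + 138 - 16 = -42*l^3 - 329*l^2 - 238*l + 49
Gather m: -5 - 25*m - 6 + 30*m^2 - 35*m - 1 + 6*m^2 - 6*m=36*m^2 - 66*m - 12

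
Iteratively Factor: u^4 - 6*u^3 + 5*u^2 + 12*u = (u + 1)*(u^3 - 7*u^2 + 12*u) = (u - 3)*(u + 1)*(u^2 - 4*u) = (u - 4)*(u - 3)*(u + 1)*(u)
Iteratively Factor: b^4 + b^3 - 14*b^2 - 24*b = (b + 3)*(b^3 - 2*b^2 - 8*b) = b*(b + 3)*(b^2 - 2*b - 8) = b*(b + 2)*(b + 3)*(b - 4)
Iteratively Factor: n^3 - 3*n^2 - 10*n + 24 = (n - 4)*(n^2 + n - 6) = (n - 4)*(n + 3)*(n - 2)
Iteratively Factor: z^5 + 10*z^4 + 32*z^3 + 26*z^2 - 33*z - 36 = (z + 4)*(z^4 + 6*z^3 + 8*z^2 - 6*z - 9) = (z + 3)*(z + 4)*(z^3 + 3*z^2 - z - 3) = (z + 3)^2*(z + 4)*(z^2 - 1) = (z + 1)*(z + 3)^2*(z + 4)*(z - 1)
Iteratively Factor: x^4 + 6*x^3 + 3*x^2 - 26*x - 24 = (x - 2)*(x^3 + 8*x^2 + 19*x + 12) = (x - 2)*(x + 3)*(x^2 + 5*x + 4) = (x - 2)*(x + 3)*(x + 4)*(x + 1)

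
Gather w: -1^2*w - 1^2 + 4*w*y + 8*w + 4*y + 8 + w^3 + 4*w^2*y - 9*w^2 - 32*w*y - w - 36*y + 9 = w^3 + w^2*(4*y - 9) + w*(6 - 28*y) - 32*y + 16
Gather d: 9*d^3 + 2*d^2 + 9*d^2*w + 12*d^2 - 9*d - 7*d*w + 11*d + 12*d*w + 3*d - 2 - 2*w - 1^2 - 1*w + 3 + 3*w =9*d^3 + d^2*(9*w + 14) + d*(5*w + 5)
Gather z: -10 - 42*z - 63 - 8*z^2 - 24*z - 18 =-8*z^2 - 66*z - 91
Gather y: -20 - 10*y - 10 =-10*y - 30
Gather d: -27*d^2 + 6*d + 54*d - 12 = -27*d^2 + 60*d - 12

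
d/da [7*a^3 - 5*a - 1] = 21*a^2 - 5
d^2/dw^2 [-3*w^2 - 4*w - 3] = -6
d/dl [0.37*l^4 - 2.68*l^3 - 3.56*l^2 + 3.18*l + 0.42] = 1.48*l^3 - 8.04*l^2 - 7.12*l + 3.18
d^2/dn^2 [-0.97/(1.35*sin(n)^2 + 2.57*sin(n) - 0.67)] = (7.0713*sin(n)^4 + 10.096245*sin(n)^3 - 0.690737000000002*sin(n)^2 - 18.522247*sin(n) - 14.568236)/(1.35*sin(n)^2 + 2.57*sin(n) - 0.67)^3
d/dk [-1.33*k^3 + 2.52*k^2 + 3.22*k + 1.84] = -3.99*k^2 + 5.04*k + 3.22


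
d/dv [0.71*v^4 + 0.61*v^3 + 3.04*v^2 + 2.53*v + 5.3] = 2.84*v^3 + 1.83*v^2 + 6.08*v + 2.53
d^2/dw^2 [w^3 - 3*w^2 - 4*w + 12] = 6*w - 6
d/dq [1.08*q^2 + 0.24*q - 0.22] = 2.16*q + 0.24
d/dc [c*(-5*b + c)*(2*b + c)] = -10*b^2 - 6*b*c + 3*c^2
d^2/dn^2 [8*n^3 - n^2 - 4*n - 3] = 48*n - 2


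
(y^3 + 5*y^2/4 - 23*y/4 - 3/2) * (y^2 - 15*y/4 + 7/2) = y^5 - 5*y^4/2 - 111*y^3/16 + 391*y^2/16 - 29*y/2 - 21/4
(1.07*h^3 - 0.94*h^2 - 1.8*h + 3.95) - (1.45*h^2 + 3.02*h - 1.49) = 1.07*h^3 - 2.39*h^2 - 4.82*h + 5.44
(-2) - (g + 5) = -g - 7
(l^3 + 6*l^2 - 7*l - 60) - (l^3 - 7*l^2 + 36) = 13*l^2 - 7*l - 96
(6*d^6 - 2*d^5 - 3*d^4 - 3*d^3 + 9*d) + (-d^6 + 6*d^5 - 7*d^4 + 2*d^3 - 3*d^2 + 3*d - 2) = 5*d^6 + 4*d^5 - 10*d^4 - d^3 - 3*d^2 + 12*d - 2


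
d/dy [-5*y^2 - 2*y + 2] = -10*y - 2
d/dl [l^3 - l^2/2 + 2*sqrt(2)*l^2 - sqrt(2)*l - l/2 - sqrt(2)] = 3*l^2 - l + 4*sqrt(2)*l - sqrt(2) - 1/2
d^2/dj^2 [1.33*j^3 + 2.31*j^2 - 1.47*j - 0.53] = 7.98*j + 4.62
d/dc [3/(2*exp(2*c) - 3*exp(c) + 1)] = (9 - 12*exp(c))*exp(c)/(2*exp(2*c) - 3*exp(c) + 1)^2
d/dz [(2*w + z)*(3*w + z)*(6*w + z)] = 36*w^2 + 22*w*z + 3*z^2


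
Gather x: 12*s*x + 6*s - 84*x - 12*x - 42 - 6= 6*s + x*(12*s - 96) - 48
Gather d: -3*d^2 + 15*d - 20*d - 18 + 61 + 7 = -3*d^2 - 5*d + 50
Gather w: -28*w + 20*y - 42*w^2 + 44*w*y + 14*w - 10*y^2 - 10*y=-42*w^2 + w*(44*y - 14) - 10*y^2 + 10*y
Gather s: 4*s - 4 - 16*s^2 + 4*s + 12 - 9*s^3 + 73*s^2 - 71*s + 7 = -9*s^3 + 57*s^2 - 63*s + 15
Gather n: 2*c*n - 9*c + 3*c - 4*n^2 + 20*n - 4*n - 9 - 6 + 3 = -6*c - 4*n^2 + n*(2*c + 16) - 12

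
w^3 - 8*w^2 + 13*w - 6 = (w - 6)*(w - 1)^2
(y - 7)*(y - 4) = y^2 - 11*y + 28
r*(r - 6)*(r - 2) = r^3 - 8*r^2 + 12*r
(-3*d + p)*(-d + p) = 3*d^2 - 4*d*p + p^2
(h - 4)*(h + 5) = h^2 + h - 20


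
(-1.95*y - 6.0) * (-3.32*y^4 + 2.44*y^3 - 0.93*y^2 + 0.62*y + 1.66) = 6.474*y^5 + 15.162*y^4 - 12.8265*y^3 + 4.371*y^2 - 6.957*y - 9.96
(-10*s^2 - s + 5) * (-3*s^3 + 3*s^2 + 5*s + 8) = 30*s^5 - 27*s^4 - 68*s^3 - 70*s^2 + 17*s + 40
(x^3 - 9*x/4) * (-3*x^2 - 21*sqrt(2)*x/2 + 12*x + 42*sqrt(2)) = -3*x^5 - 21*sqrt(2)*x^4/2 + 12*x^4 + 27*x^3/4 + 42*sqrt(2)*x^3 - 27*x^2 + 189*sqrt(2)*x^2/8 - 189*sqrt(2)*x/2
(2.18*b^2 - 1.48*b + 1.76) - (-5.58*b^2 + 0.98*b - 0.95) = 7.76*b^2 - 2.46*b + 2.71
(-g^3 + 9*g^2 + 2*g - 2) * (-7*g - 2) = 7*g^4 - 61*g^3 - 32*g^2 + 10*g + 4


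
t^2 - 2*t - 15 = (t - 5)*(t + 3)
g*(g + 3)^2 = g^3 + 6*g^2 + 9*g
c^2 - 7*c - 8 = (c - 8)*(c + 1)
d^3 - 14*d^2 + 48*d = d*(d - 8)*(d - 6)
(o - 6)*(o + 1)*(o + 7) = o^3 + 2*o^2 - 41*o - 42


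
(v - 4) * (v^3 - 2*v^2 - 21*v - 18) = v^4 - 6*v^3 - 13*v^2 + 66*v + 72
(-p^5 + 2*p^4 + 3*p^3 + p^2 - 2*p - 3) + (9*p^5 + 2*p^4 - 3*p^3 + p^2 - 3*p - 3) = 8*p^5 + 4*p^4 + 2*p^2 - 5*p - 6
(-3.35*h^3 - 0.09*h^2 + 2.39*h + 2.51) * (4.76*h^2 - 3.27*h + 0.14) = -15.946*h^5 + 10.5261*h^4 + 11.2017*h^3 + 4.1197*h^2 - 7.8731*h + 0.3514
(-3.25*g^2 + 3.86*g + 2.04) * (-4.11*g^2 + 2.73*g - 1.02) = 13.3575*g^4 - 24.7371*g^3 + 5.4684*g^2 + 1.632*g - 2.0808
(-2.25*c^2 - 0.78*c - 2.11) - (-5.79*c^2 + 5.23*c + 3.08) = 3.54*c^2 - 6.01*c - 5.19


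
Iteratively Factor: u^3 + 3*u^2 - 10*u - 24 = (u - 3)*(u^2 + 6*u + 8) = (u - 3)*(u + 2)*(u + 4)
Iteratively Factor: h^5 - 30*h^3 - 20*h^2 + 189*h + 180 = (h - 5)*(h^4 + 5*h^3 - 5*h^2 - 45*h - 36) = (h - 5)*(h - 3)*(h^3 + 8*h^2 + 19*h + 12) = (h - 5)*(h - 3)*(h + 1)*(h^2 + 7*h + 12) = (h - 5)*(h - 3)*(h + 1)*(h + 3)*(h + 4)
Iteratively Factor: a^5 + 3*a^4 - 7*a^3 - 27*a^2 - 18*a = (a - 3)*(a^4 + 6*a^3 + 11*a^2 + 6*a) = (a - 3)*(a + 2)*(a^3 + 4*a^2 + 3*a) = a*(a - 3)*(a + 2)*(a^2 + 4*a + 3) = a*(a - 3)*(a + 1)*(a + 2)*(a + 3)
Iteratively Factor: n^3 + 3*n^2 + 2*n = (n + 1)*(n^2 + 2*n) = (n + 1)*(n + 2)*(n)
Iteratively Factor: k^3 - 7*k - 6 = (k - 3)*(k^2 + 3*k + 2) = (k - 3)*(k + 2)*(k + 1)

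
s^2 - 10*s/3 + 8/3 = (s - 2)*(s - 4/3)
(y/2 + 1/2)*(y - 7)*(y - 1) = y^3/2 - 7*y^2/2 - y/2 + 7/2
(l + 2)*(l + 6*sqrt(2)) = l^2 + 2*l + 6*sqrt(2)*l + 12*sqrt(2)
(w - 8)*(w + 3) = w^2 - 5*w - 24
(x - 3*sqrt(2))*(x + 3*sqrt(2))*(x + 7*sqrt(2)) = x^3 + 7*sqrt(2)*x^2 - 18*x - 126*sqrt(2)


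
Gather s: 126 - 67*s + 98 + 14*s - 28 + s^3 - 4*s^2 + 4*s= s^3 - 4*s^2 - 49*s + 196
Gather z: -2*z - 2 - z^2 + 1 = -z^2 - 2*z - 1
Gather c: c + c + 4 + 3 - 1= 2*c + 6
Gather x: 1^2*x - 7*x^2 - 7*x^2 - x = -14*x^2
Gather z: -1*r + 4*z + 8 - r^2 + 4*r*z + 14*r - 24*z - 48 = -r^2 + 13*r + z*(4*r - 20) - 40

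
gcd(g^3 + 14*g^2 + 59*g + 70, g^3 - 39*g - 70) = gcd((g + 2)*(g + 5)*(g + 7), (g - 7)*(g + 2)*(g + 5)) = g^2 + 7*g + 10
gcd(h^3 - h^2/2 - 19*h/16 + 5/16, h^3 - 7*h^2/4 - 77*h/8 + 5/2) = h - 1/4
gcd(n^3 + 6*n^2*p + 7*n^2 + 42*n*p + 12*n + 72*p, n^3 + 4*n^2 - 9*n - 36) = n^2 + 7*n + 12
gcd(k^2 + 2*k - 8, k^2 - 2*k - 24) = k + 4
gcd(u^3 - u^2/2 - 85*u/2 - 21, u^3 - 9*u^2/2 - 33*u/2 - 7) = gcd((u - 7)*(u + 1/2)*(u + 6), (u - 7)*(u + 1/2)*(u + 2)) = u^2 - 13*u/2 - 7/2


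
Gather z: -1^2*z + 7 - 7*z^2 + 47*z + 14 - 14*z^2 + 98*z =-21*z^2 + 144*z + 21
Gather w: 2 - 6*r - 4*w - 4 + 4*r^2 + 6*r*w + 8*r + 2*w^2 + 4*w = 4*r^2 + 6*r*w + 2*r + 2*w^2 - 2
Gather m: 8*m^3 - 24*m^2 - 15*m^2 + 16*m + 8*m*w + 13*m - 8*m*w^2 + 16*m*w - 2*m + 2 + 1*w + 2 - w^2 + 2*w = 8*m^3 - 39*m^2 + m*(-8*w^2 + 24*w + 27) - w^2 + 3*w + 4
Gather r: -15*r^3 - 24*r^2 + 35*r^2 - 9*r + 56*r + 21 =-15*r^3 + 11*r^2 + 47*r + 21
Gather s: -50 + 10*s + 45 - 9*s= s - 5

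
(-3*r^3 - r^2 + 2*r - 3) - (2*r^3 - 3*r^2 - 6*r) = -5*r^3 + 2*r^2 + 8*r - 3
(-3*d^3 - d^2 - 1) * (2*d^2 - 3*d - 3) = -6*d^5 + 7*d^4 + 12*d^3 + d^2 + 3*d + 3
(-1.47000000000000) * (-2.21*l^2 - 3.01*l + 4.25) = 3.2487*l^2 + 4.4247*l - 6.2475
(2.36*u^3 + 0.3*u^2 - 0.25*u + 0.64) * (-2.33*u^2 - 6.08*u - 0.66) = -5.4988*u^5 - 15.0478*u^4 - 2.7991*u^3 - 0.1692*u^2 - 3.7262*u - 0.4224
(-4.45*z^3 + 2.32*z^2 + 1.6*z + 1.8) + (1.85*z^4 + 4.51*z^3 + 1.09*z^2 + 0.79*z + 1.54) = 1.85*z^4 + 0.0599999999999996*z^3 + 3.41*z^2 + 2.39*z + 3.34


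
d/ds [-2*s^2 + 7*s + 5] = 7 - 4*s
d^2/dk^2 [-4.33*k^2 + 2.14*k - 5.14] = -8.66000000000000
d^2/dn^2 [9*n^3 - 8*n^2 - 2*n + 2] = 54*n - 16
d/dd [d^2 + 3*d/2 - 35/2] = 2*d + 3/2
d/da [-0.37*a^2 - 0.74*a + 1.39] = -0.74*a - 0.74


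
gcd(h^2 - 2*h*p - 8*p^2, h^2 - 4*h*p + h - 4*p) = -h + 4*p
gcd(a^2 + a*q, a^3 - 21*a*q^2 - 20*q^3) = a + q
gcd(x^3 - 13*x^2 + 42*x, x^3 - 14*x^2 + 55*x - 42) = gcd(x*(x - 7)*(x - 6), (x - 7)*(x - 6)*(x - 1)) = x^2 - 13*x + 42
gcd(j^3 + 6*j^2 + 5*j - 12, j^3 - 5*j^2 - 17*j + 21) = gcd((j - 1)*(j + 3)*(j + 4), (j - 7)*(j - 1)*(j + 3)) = j^2 + 2*j - 3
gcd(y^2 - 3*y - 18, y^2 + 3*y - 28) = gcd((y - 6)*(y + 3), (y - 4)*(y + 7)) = 1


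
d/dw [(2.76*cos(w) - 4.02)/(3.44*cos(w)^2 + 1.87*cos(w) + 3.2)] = (9.4944*cos(w)^2 - 27.6576*cos(w) - 16.3494)*sin(w)/(11.8336*cos(w)^4 + 12.8656*cos(w)^3 + 25.5129*cos(w)^2 + 11.968*cos(w) + 10.24)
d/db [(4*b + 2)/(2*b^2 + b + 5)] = 2*(-4*b^2 - 4*b + 9)/(4*b^4 + 4*b^3 + 21*b^2 + 10*b + 25)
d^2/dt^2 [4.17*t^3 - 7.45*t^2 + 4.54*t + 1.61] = 25.02*t - 14.9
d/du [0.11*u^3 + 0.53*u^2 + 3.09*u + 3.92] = 0.33*u^2 + 1.06*u + 3.09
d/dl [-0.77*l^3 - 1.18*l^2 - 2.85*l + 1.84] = -2.31*l^2 - 2.36*l - 2.85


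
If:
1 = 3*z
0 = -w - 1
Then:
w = -1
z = 1/3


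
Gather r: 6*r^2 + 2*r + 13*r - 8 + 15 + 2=6*r^2 + 15*r + 9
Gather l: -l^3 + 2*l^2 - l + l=-l^3 + 2*l^2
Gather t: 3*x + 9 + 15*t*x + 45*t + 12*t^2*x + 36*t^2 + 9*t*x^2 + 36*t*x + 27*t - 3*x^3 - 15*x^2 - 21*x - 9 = t^2*(12*x + 36) + t*(9*x^2 + 51*x + 72) - 3*x^3 - 15*x^2 - 18*x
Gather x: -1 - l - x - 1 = -l - x - 2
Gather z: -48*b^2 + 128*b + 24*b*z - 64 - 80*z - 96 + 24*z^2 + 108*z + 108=-48*b^2 + 128*b + 24*z^2 + z*(24*b + 28) - 52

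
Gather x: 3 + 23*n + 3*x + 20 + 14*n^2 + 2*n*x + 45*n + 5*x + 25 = 14*n^2 + 68*n + x*(2*n + 8) + 48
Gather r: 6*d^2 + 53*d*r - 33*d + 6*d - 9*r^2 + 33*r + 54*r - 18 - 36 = 6*d^2 - 27*d - 9*r^2 + r*(53*d + 87) - 54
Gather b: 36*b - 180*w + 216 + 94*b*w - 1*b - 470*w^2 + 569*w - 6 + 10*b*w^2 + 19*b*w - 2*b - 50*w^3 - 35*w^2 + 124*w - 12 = b*(10*w^2 + 113*w + 33) - 50*w^3 - 505*w^2 + 513*w + 198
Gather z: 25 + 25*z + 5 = 25*z + 30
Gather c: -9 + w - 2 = w - 11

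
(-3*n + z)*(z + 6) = -3*n*z - 18*n + z^2 + 6*z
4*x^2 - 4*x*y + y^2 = (-2*x + y)^2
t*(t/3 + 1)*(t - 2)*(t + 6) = t^4/3 + 7*t^3/3 - 12*t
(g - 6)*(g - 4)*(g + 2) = g^3 - 8*g^2 + 4*g + 48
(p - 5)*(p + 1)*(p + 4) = p^3 - 21*p - 20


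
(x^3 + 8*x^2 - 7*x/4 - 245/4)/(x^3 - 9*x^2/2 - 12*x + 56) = (2*x^2 + 9*x - 35)/(2*(x^2 - 8*x + 16))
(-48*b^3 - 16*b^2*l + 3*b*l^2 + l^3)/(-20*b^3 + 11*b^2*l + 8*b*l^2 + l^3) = (12*b^2 + b*l - l^2)/(5*b^2 - 4*b*l - l^2)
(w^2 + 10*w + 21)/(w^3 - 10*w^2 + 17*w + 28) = (w^2 + 10*w + 21)/(w^3 - 10*w^2 + 17*w + 28)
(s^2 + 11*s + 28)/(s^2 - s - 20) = (s + 7)/(s - 5)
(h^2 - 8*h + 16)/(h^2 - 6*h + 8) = (h - 4)/(h - 2)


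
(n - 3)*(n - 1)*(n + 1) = n^3 - 3*n^2 - n + 3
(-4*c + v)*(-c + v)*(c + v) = 4*c^3 - c^2*v - 4*c*v^2 + v^3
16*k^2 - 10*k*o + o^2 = (-8*k + o)*(-2*k + o)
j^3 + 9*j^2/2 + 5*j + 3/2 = (j + 1/2)*(j + 1)*(j + 3)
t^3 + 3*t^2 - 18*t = t*(t - 3)*(t + 6)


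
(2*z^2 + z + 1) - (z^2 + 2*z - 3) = z^2 - z + 4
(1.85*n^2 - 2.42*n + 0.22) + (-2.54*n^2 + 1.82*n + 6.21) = -0.69*n^2 - 0.6*n + 6.43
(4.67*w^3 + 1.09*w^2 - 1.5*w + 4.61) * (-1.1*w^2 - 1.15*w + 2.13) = -5.137*w^5 - 6.5695*w^4 + 10.3436*w^3 - 1.0243*w^2 - 8.4965*w + 9.8193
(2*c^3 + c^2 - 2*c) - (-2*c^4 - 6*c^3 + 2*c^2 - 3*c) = 2*c^4 + 8*c^3 - c^2 + c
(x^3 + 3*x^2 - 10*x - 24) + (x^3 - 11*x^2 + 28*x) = 2*x^3 - 8*x^2 + 18*x - 24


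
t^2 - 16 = (t - 4)*(t + 4)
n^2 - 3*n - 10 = (n - 5)*(n + 2)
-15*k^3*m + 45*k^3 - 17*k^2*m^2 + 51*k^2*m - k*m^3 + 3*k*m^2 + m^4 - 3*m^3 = (-5*k + m)*(k + m)*(3*k + m)*(m - 3)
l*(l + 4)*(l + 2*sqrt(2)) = l^3 + 2*sqrt(2)*l^2 + 4*l^2 + 8*sqrt(2)*l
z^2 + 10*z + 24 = (z + 4)*(z + 6)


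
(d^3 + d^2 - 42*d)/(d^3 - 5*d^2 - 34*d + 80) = d*(d^2 + d - 42)/(d^3 - 5*d^2 - 34*d + 80)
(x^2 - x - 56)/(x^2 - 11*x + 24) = (x + 7)/(x - 3)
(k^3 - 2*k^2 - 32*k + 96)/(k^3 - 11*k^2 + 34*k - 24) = (k^2 + 2*k - 24)/(k^2 - 7*k + 6)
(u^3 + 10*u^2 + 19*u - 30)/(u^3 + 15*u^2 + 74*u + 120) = (u - 1)/(u + 4)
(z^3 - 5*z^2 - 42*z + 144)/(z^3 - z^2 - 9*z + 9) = (z^2 - 2*z - 48)/(z^2 + 2*z - 3)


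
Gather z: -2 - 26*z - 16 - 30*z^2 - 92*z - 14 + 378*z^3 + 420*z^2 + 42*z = 378*z^3 + 390*z^2 - 76*z - 32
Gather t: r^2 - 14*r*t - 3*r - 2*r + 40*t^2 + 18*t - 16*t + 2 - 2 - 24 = r^2 - 5*r + 40*t^2 + t*(2 - 14*r) - 24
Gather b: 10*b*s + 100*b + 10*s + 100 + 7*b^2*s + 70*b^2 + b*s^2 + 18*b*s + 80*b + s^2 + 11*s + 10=b^2*(7*s + 70) + b*(s^2 + 28*s + 180) + s^2 + 21*s + 110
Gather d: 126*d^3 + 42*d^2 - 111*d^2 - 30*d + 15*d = 126*d^3 - 69*d^2 - 15*d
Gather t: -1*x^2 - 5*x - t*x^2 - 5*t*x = t*(-x^2 - 5*x) - x^2 - 5*x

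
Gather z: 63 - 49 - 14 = 0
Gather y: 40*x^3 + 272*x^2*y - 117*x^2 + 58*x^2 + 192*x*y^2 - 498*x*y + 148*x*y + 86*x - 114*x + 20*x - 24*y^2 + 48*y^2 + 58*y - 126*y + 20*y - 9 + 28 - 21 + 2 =40*x^3 - 59*x^2 - 8*x + y^2*(192*x + 24) + y*(272*x^2 - 350*x - 48)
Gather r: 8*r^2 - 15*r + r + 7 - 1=8*r^2 - 14*r + 6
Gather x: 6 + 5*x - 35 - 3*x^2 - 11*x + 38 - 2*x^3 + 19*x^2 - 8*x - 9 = -2*x^3 + 16*x^2 - 14*x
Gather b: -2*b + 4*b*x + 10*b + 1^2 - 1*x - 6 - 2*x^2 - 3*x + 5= b*(4*x + 8) - 2*x^2 - 4*x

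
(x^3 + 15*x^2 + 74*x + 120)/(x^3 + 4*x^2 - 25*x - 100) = (x + 6)/(x - 5)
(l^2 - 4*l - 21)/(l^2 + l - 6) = (l - 7)/(l - 2)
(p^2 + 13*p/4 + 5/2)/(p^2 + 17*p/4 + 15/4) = (p + 2)/(p + 3)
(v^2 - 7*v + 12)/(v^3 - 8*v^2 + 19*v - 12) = 1/(v - 1)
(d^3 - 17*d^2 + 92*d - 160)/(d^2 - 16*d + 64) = (d^2 - 9*d + 20)/(d - 8)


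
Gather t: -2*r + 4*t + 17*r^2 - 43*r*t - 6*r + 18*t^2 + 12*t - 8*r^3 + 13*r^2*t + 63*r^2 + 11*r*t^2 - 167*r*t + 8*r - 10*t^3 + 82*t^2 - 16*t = -8*r^3 + 80*r^2 - 10*t^3 + t^2*(11*r + 100) + t*(13*r^2 - 210*r)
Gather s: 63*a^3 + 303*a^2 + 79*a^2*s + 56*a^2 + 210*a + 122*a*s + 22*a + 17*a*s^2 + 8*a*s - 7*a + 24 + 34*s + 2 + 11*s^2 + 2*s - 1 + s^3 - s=63*a^3 + 359*a^2 + 225*a + s^3 + s^2*(17*a + 11) + s*(79*a^2 + 130*a + 35) + 25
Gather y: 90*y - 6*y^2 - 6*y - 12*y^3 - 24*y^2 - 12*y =-12*y^3 - 30*y^2 + 72*y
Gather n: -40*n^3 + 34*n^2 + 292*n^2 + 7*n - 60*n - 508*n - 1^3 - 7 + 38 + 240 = -40*n^3 + 326*n^2 - 561*n + 270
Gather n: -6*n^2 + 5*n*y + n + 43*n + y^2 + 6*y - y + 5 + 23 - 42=-6*n^2 + n*(5*y + 44) + y^2 + 5*y - 14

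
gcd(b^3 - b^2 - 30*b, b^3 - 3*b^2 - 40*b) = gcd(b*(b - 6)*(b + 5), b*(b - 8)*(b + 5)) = b^2 + 5*b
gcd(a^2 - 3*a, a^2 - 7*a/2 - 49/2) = 1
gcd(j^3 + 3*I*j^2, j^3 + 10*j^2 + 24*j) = j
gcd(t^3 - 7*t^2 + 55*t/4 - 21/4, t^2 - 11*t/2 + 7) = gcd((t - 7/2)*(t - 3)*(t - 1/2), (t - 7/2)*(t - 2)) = t - 7/2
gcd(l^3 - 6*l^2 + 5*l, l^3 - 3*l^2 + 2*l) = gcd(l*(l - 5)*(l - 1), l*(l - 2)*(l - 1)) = l^2 - l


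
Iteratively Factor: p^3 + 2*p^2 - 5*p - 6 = (p + 3)*(p^2 - p - 2) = (p + 1)*(p + 3)*(p - 2)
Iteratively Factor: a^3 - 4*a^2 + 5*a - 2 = (a - 1)*(a^2 - 3*a + 2) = (a - 1)^2*(a - 2)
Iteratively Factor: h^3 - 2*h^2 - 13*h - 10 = (h - 5)*(h^2 + 3*h + 2) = (h - 5)*(h + 2)*(h + 1)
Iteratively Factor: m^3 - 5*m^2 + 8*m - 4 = (m - 1)*(m^2 - 4*m + 4) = (m - 2)*(m - 1)*(m - 2)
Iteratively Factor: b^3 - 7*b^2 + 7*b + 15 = (b - 5)*(b^2 - 2*b - 3) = (b - 5)*(b + 1)*(b - 3)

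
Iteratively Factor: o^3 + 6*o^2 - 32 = (o + 4)*(o^2 + 2*o - 8) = (o - 2)*(o + 4)*(o + 4)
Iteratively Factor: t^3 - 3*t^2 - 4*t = (t + 1)*(t^2 - 4*t) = t*(t + 1)*(t - 4)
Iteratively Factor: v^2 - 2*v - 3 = (v - 3)*(v + 1)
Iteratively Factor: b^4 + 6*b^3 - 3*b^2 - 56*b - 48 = (b + 4)*(b^3 + 2*b^2 - 11*b - 12) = (b + 1)*(b + 4)*(b^2 + b - 12) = (b + 1)*(b + 4)^2*(b - 3)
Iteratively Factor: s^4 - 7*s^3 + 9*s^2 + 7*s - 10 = (s - 2)*(s^3 - 5*s^2 - s + 5) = (s - 2)*(s - 1)*(s^2 - 4*s - 5) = (s - 2)*(s - 1)*(s + 1)*(s - 5)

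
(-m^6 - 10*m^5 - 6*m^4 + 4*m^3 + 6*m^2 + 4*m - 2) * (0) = 0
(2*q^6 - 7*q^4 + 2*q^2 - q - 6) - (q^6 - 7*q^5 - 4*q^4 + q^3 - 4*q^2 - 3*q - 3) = q^6 + 7*q^5 - 3*q^4 - q^3 + 6*q^2 + 2*q - 3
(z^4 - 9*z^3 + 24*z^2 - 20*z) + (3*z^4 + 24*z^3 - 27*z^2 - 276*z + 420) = 4*z^4 + 15*z^3 - 3*z^2 - 296*z + 420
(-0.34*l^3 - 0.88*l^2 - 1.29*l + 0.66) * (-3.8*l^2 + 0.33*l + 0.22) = 1.292*l^5 + 3.2318*l^4 + 4.5368*l^3 - 3.1273*l^2 - 0.066*l + 0.1452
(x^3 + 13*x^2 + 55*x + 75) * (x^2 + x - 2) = x^5 + 14*x^4 + 66*x^3 + 104*x^2 - 35*x - 150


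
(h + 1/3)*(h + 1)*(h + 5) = h^3 + 19*h^2/3 + 7*h + 5/3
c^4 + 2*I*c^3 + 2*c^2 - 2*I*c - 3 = (c - 1)*(c + 1)*(c - I)*(c + 3*I)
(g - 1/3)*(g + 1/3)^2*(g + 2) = g^4 + 7*g^3/3 + 5*g^2/9 - 7*g/27 - 2/27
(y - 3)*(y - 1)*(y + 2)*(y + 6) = y^4 + 4*y^3 - 17*y^2 - 24*y + 36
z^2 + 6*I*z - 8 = (z + 2*I)*(z + 4*I)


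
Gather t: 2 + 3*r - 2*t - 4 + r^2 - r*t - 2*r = r^2 + r + t*(-r - 2) - 2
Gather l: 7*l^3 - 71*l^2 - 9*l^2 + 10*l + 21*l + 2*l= 7*l^3 - 80*l^2 + 33*l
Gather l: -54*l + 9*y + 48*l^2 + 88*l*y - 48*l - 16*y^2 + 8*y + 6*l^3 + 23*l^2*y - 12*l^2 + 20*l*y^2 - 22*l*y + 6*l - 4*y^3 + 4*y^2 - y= 6*l^3 + l^2*(23*y + 36) + l*(20*y^2 + 66*y - 96) - 4*y^3 - 12*y^2 + 16*y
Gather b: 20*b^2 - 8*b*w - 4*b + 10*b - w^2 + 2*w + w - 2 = 20*b^2 + b*(6 - 8*w) - w^2 + 3*w - 2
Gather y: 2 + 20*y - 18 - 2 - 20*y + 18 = 0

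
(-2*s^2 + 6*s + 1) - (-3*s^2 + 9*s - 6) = s^2 - 3*s + 7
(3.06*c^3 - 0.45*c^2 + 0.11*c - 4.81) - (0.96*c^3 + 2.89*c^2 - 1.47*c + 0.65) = 2.1*c^3 - 3.34*c^2 + 1.58*c - 5.46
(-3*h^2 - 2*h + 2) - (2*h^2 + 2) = -5*h^2 - 2*h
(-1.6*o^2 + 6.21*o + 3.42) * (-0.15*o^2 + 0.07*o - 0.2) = 0.24*o^4 - 1.0435*o^3 + 0.2417*o^2 - 1.0026*o - 0.684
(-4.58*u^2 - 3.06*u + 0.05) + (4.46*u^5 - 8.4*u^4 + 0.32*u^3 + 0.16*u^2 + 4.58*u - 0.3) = 4.46*u^5 - 8.4*u^4 + 0.32*u^3 - 4.42*u^2 + 1.52*u - 0.25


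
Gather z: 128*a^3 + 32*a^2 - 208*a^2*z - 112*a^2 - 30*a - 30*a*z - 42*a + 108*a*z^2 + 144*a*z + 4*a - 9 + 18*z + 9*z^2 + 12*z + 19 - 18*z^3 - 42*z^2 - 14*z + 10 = 128*a^3 - 80*a^2 - 68*a - 18*z^3 + z^2*(108*a - 33) + z*(-208*a^2 + 114*a + 16) + 20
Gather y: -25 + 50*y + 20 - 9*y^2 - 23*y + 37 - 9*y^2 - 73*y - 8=-18*y^2 - 46*y + 24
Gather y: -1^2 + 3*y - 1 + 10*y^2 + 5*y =10*y^2 + 8*y - 2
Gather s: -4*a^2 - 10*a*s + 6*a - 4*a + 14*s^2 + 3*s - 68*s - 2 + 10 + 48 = -4*a^2 + 2*a + 14*s^2 + s*(-10*a - 65) + 56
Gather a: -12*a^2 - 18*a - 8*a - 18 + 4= -12*a^2 - 26*a - 14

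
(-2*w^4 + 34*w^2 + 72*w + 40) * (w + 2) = -2*w^5 - 4*w^4 + 34*w^3 + 140*w^2 + 184*w + 80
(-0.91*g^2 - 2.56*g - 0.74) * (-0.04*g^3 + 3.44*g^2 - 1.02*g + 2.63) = 0.0364*g^5 - 3.028*g^4 - 7.8486*g^3 - 2.3277*g^2 - 5.978*g - 1.9462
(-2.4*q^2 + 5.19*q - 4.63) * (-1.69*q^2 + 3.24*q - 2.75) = 4.056*q^4 - 16.5471*q^3 + 31.2403*q^2 - 29.2737*q + 12.7325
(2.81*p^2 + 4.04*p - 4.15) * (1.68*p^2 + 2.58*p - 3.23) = 4.7208*p^4 + 14.037*p^3 - 5.6251*p^2 - 23.7562*p + 13.4045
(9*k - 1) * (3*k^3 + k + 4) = 27*k^4 - 3*k^3 + 9*k^2 + 35*k - 4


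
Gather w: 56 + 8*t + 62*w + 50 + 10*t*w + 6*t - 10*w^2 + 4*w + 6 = 14*t - 10*w^2 + w*(10*t + 66) + 112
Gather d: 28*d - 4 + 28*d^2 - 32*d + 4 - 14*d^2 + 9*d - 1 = 14*d^2 + 5*d - 1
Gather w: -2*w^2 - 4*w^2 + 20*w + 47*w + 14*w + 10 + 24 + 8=-6*w^2 + 81*w + 42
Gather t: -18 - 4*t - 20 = -4*t - 38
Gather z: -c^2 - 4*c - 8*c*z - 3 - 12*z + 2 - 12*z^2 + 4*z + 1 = -c^2 - 4*c - 12*z^2 + z*(-8*c - 8)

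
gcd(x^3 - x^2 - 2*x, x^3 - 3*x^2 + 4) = x^2 - x - 2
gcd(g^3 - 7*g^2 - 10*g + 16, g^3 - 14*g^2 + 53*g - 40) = g^2 - 9*g + 8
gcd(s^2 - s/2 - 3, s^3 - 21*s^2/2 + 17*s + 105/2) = s + 3/2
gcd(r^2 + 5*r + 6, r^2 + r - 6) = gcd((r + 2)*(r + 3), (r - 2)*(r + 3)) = r + 3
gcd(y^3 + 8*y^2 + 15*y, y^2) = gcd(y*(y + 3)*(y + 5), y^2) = y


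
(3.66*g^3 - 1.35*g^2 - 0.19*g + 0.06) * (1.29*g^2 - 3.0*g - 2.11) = 4.7214*g^5 - 12.7215*g^4 - 3.9177*g^3 + 3.4959*g^2 + 0.2209*g - 0.1266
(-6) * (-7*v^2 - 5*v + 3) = 42*v^2 + 30*v - 18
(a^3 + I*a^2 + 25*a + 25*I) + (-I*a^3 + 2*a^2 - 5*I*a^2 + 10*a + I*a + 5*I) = a^3 - I*a^3 + 2*a^2 - 4*I*a^2 + 35*a + I*a + 30*I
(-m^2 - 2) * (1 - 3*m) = 3*m^3 - m^2 + 6*m - 2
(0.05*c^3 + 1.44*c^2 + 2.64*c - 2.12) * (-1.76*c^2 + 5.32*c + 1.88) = -0.088*c^5 - 2.2684*c^4 + 3.1084*c^3 + 20.4832*c^2 - 6.3152*c - 3.9856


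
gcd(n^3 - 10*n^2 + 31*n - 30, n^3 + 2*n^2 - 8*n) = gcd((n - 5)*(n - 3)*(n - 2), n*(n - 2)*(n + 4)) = n - 2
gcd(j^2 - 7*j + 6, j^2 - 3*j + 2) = j - 1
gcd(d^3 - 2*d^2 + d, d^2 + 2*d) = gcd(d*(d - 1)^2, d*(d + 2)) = d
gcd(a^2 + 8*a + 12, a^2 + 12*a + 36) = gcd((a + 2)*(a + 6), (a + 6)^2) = a + 6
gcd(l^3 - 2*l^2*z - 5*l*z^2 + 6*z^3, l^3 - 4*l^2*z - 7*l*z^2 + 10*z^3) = -l^2 - l*z + 2*z^2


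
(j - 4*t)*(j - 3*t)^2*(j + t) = j^4 - 9*j^3*t + 23*j^2*t^2 - 3*j*t^3 - 36*t^4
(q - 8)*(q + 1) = q^2 - 7*q - 8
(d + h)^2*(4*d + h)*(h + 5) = 4*d^3*h + 20*d^3 + 9*d^2*h^2 + 45*d^2*h + 6*d*h^3 + 30*d*h^2 + h^4 + 5*h^3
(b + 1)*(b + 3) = b^2 + 4*b + 3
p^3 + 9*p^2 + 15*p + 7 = (p + 1)^2*(p + 7)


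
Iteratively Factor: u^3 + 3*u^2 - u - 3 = (u + 3)*(u^2 - 1) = (u - 1)*(u + 3)*(u + 1)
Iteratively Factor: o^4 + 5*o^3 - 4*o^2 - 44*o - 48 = (o + 2)*(o^3 + 3*o^2 - 10*o - 24) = (o - 3)*(o + 2)*(o^2 + 6*o + 8) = (o - 3)*(o + 2)^2*(o + 4)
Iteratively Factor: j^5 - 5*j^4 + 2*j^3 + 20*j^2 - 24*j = (j)*(j^4 - 5*j^3 + 2*j^2 + 20*j - 24) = j*(j - 2)*(j^3 - 3*j^2 - 4*j + 12) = j*(j - 2)^2*(j^2 - j - 6) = j*(j - 3)*(j - 2)^2*(j + 2)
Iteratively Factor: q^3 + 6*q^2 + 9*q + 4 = (q + 1)*(q^2 + 5*q + 4) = (q + 1)^2*(q + 4)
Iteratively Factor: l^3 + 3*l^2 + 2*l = (l)*(l^2 + 3*l + 2) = l*(l + 1)*(l + 2)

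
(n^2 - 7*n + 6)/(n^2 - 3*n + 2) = (n - 6)/(n - 2)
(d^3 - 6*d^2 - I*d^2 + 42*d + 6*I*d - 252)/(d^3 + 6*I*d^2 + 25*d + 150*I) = (d^2 - d*(6 + 7*I) + 42*I)/(d^2 + 25)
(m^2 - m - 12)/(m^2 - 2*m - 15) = (m - 4)/(m - 5)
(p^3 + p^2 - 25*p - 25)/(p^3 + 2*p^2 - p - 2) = (p^2 - 25)/(p^2 + p - 2)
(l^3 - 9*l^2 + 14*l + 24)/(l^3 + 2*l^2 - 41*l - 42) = (l - 4)/(l + 7)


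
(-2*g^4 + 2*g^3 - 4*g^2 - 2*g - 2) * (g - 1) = -2*g^5 + 4*g^4 - 6*g^3 + 2*g^2 + 2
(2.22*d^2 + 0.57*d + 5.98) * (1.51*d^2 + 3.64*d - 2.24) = 3.3522*d^4 + 8.9415*d^3 + 6.1318*d^2 + 20.4904*d - 13.3952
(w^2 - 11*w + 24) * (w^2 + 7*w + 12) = w^4 - 4*w^3 - 41*w^2 + 36*w + 288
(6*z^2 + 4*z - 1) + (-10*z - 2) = 6*z^2 - 6*z - 3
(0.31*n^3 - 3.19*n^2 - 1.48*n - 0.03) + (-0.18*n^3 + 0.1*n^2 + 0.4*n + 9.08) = 0.13*n^3 - 3.09*n^2 - 1.08*n + 9.05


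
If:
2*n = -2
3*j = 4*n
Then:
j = -4/3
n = -1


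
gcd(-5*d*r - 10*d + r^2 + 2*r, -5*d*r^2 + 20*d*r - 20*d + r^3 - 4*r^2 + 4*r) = -5*d + r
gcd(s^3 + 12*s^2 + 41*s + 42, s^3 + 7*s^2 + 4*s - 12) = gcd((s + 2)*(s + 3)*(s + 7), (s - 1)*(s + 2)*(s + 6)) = s + 2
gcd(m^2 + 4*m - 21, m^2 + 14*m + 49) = m + 7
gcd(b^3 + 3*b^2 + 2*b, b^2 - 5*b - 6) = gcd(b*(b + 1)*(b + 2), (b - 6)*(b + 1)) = b + 1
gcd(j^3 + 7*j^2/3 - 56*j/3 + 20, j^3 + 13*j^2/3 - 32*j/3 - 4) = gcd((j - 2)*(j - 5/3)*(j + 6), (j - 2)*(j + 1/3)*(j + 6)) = j^2 + 4*j - 12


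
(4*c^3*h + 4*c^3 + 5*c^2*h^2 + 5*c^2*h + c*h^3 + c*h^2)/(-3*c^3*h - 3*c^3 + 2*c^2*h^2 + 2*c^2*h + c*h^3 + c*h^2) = (-4*c^2 - 5*c*h - h^2)/(3*c^2 - 2*c*h - h^2)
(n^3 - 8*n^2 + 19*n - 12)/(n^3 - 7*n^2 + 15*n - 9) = (n - 4)/(n - 3)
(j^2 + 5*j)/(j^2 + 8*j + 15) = j/(j + 3)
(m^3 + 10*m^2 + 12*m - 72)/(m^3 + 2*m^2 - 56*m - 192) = (m^2 + 4*m - 12)/(m^2 - 4*m - 32)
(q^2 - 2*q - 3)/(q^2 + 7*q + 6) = (q - 3)/(q + 6)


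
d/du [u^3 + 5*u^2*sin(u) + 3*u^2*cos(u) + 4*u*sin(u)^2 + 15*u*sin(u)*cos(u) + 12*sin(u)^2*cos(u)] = -3*u^2*sin(u) + 5*u^2*cos(u) + 3*u^2 + 10*u*sin(u) + 4*u*sin(2*u) + 6*u*cos(u) + 15*u*cos(2*u) - 3*sin(u) + 15*sin(2*u)/2 + 9*sin(3*u) - 2*cos(2*u) + 2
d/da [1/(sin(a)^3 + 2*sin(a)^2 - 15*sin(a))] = (-3*cos(a) - 4/tan(a) + 15*cos(a)/sin(a)^2)/((sin(a) - 3)^2*(sin(a) + 5)^2)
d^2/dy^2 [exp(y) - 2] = exp(y)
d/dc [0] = 0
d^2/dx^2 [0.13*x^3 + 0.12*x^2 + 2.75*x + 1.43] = 0.78*x + 0.24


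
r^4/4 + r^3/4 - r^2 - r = r*(r/4 + 1/2)*(r - 2)*(r + 1)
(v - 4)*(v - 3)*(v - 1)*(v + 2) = v^4 - 6*v^3 + 3*v^2 + 26*v - 24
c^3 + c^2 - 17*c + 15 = (c - 3)*(c - 1)*(c + 5)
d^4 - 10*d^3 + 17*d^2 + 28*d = d*(d - 7)*(d - 4)*(d + 1)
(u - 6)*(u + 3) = u^2 - 3*u - 18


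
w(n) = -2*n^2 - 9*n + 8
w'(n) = -4*n - 9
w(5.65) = -106.70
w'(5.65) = -31.60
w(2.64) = -29.70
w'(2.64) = -19.56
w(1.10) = -4.32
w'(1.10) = -13.40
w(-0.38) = 11.13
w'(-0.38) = -7.48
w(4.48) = -72.46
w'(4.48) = -26.92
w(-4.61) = 6.99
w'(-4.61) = 9.44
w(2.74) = -31.68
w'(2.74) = -19.96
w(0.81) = -0.60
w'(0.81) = -12.24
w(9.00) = -235.00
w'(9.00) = -45.00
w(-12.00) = -172.00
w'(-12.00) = 39.00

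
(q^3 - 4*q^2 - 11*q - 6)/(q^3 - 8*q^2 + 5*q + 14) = (q^2 - 5*q - 6)/(q^2 - 9*q + 14)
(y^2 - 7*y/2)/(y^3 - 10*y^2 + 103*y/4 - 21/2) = 2*y/(2*y^2 - 13*y + 6)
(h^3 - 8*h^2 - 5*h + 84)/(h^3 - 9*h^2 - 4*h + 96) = (h - 7)/(h - 8)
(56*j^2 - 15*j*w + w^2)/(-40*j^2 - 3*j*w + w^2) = (-7*j + w)/(5*j + w)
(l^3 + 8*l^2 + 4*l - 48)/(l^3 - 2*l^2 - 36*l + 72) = (l + 4)/(l - 6)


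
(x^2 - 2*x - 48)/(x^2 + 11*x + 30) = (x - 8)/(x + 5)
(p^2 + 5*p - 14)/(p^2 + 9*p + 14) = (p - 2)/(p + 2)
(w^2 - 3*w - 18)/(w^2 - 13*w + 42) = (w + 3)/(w - 7)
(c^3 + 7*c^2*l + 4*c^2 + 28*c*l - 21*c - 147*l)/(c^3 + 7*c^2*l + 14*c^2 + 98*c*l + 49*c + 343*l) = (c - 3)/(c + 7)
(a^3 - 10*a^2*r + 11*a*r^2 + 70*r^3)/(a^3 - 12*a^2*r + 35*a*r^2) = (a + 2*r)/a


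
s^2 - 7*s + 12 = (s - 4)*(s - 3)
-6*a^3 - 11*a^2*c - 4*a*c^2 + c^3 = (-6*a + c)*(a + c)^2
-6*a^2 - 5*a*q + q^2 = (-6*a + q)*(a + q)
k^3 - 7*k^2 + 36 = (k - 6)*(k - 3)*(k + 2)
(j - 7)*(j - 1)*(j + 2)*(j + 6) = j^4 - 45*j^2 - 40*j + 84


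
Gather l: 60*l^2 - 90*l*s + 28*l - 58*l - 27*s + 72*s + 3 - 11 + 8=60*l^2 + l*(-90*s - 30) + 45*s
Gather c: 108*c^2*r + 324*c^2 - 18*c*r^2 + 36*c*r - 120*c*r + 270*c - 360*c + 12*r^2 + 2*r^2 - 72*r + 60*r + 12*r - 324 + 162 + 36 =c^2*(108*r + 324) + c*(-18*r^2 - 84*r - 90) + 14*r^2 - 126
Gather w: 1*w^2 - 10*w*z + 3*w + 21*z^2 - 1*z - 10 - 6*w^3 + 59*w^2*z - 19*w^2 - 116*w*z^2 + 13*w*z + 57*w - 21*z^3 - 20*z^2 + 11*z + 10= -6*w^3 + w^2*(59*z - 18) + w*(-116*z^2 + 3*z + 60) - 21*z^3 + z^2 + 10*z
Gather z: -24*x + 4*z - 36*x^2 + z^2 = -36*x^2 - 24*x + z^2 + 4*z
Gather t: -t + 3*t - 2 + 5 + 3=2*t + 6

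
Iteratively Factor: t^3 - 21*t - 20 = (t + 4)*(t^2 - 4*t - 5) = (t - 5)*(t + 4)*(t + 1)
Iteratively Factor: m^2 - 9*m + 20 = (m - 5)*(m - 4)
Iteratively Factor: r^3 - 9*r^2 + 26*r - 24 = (r - 3)*(r^2 - 6*r + 8) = (r - 3)*(r - 2)*(r - 4)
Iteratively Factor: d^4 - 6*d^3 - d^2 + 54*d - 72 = (d + 3)*(d^3 - 9*d^2 + 26*d - 24) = (d - 4)*(d + 3)*(d^2 - 5*d + 6) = (d - 4)*(d - 3)*(d + 3)*(d - 2)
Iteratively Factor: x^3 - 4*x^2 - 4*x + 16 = (x + 2)*(x^2 - 6*x + 8) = (x - 2)*(x + 2)*(x - 4)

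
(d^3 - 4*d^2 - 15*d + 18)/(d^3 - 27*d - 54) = (d - 1)/(d + 3)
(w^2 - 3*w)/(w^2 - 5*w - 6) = w*(3 - w)/(-w^2 + 5*w + 6)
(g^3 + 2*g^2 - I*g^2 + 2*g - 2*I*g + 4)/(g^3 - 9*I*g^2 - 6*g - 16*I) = (g + 2)/(g - 8*I)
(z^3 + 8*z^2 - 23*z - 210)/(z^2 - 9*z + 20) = (z^2 + 13*z + 42)/(z - 4)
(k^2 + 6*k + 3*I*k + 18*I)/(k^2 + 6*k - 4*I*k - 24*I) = (k + 3*I)/(k - 4*I)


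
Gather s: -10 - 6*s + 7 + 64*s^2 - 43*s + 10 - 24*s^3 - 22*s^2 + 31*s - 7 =-24*s^3 + 42*s^2 - 18*s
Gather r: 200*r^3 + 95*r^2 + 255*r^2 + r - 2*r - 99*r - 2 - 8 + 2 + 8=200*r^3 + 350*r^2 - 100*r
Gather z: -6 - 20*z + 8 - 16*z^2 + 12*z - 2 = -16*z^2 - 8*z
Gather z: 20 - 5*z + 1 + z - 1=20 - 4*z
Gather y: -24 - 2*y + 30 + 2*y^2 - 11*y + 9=2*y^2 - 13*y + 15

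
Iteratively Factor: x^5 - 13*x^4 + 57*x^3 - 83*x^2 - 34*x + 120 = (x + 1)*(x^4 - 14*x^3 + 71*x^2 - 154*x + 120) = (x - 4)*(x + 1)*(x^3 - 10*x^2 + 31*x - 30) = (x - 5)*(x - 4)*(x + 1)*(x^2 - 5*x + 6) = (x - 5)*(x - 4)*(x - 2)*(x + 1)*(x - 3)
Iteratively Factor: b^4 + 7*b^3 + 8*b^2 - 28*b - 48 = (b - 2)*(b^3 + 9*b^2 + 26*b + 24) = (b - 2)*(b + 2)*(b^2 + 7*b + 12) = (b - 2)*(b + 2)*(b + 3)*(b + 4)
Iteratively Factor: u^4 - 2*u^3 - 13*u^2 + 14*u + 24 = (u + 3)*(u^3 - 5*u^2 + 2*u + 8) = (u - 4)*(u + 3)*(u^2 - u - 2) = (u - 4)*(u - 2)*(u + 3)*(u + 1)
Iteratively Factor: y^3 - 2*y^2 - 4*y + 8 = (y + 2)*(y^2 - 4*y + 4) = (y - 2)*(y + 2)*(y - 2)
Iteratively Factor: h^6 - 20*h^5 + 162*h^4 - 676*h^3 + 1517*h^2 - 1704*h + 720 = (h - 4)*(h^5 - 16*h^4 + 98*h^3 - 284*h^2 + 381*h - 180) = (h - 5)*(h - 4)*(h^4 - 11*h^3 + 43*h^2 - 69*h + 36) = (h - 5)*(h - 4)*(h - 3)*(h^3 - 8*h^2 + 19*h - 12) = (h - 5)*(h - 4)*(h - 3)*(h - 1)*(h^2 - 7*h + 12) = (h - 5)*(h - 4)*(h - 3)^2*(h - 1)*(h - 4)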